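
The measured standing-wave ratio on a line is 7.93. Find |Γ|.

|Γ| ≈ 0.776

|Γ| = (S − 1)/(S + 1) = (7.93 − 1)/(7.93 + 1) = 6.93/8.93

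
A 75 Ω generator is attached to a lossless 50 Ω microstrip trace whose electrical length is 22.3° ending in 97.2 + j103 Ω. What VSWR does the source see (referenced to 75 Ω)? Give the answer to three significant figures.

tan(βl) = 0.41
Z_in = Z_0·(Z_L + jZ_0·tanβl)/(Z_0 + jZ_L·tanβl) = 172 − j88.4 Ω
Γ_s = (Z_in − Z_s)/(Z_in + Z_s) = (97.1 − j88.4)/(247 − j88.4), |Γ_s| = 0.5
VSWR = (1 + |Γ_s|)/(1 − |Γ_s|)

VSWR ≈ 3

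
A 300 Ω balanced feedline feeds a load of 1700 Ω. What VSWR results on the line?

Γ = (1700 − 300)/(1700 + 300) = 0.7
VSWR = (1 + 0.7)/(1 − 0.7)

VSWR ≈ 5.67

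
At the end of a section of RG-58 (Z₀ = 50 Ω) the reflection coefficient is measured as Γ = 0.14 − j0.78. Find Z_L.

Z_L = Z_0·(1 + Γ)/(1 − Γ) = 50·(1.14 − j0.78)/(0.86 + j0.78)

Z_L ≈ 13.8 − j57.9 Ω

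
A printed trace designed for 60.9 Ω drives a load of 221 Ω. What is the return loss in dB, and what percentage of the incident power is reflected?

Γ = (221 − 60.9)/(221 + 60.9) = 0.568
RL = −20·log₁₀(0.568) = 4.91 dB
P_refl/P_inc = |Γ|² = 0.323

RL ≈ 4.91 dB; 32.3% of incident power reflected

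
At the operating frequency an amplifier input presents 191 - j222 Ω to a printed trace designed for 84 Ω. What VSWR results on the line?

VSWR ≈ 5.61

Γ = (Z_L − Z_0)/(Z_L + Z_0) = (107 − j222)/(275 − j222)
|Γ| = 246/353 = 0.697
VSWR = (1 + |Γ|)/(1 − |Γ|) = 1.7/0.303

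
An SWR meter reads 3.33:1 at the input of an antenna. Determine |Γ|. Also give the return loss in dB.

|Γ| ≈ 0.538; return loss ≈ 5.38 dB

|Γ| = (S − 1)/(S + 1) = (3.33 − 1)/(3.33 + 1) = 2.33/4.33
RL = −20·log₁₀|Γ| = −20·log₁₀(0.538)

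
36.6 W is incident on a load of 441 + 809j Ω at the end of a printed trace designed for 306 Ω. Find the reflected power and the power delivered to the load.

|Γ| = |(135 + j809)/(747 + j809)| = 0.745
|Γ|² = 0.555
P_refl = |Γ|²·P_inc = 20.3 W, P_del = (1 − |Γ|²)·P_inc = 16.3 W

P_reflected ≈ 20.3 W; P_delivered ≈ 16.3 W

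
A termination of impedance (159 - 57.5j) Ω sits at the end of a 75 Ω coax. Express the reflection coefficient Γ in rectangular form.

Γ = (Z_L − Z_0)/(Z_L + Z_0) = (84 − j57.5)/(234 − j57.5)

Γ ≈ 0.395 − j0.149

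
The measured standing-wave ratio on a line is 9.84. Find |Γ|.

|Γ| = (S − 1)/(S + 1) = (9.84 − 1)/(9.84 + 1) = 8.84/10.8

|Γ| ≈ 0.815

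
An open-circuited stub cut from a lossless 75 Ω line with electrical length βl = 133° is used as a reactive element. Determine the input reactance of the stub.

X_in ≈ 69.9 Ω (inductive)

tan(βl) = -1.07
For an open-circuited stub, Z_in = −jZ_0·cot(βl) = −jZ_0/tan(βl)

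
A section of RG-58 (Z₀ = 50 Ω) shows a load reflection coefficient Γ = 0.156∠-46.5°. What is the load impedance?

Z_L ≈ 60.3 − j14 Ω

Z_L = Z_0·(1 + Γ)/(1 − Γ) = 50·(1.11 − j0.113)/(0.893 + j0.113)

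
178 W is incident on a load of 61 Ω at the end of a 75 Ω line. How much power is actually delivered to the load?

Γ = (61 − 75)/(61 + 75) = -0.103
|Γ|² = 0.0106
P_refl = |Γ|²·P_inc = 1.89 W, P_del = (1 − |Γ|²)·P_inc = 176 W

P_delivered ≈ 176 W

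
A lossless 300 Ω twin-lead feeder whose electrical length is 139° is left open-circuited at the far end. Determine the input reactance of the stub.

X_in ≈ 345 Ω (inductive)

tan(βl) = -0.869
For an open-circuited stub, Z_in = −jZ_0·cot(βl) = −jZ_0/tan(βl)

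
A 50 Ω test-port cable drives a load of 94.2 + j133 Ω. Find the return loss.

RL ≈ 2.92 dB

Γ = (44.2 + j133)/(144.2 + j133), |Γ| = 0.714
RL = −20·log₁₀|Γ| = −20·log₁₀(0.714)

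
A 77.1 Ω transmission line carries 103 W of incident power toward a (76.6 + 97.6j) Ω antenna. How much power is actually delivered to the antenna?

|Γ| = |(-0.5 + j97.6)/(153.7 + j97.6)| = 0.536
|Γ|² = 0.287
P_refl = |Γ|²·P_inc = 29.6 W, P_del = (1 − |Γ|²)·P_inc = 73.4 W

P_delivered ≈ 73.4 W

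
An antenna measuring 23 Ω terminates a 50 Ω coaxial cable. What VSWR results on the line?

Γ = (23 − 50)/(23 + 50) = -0.37
VSWR = (1 + 0.37)/(1 − 0.37)

VSWR ≈ 2.17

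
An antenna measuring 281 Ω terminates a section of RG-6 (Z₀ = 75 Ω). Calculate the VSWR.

VSWR ≈ 3.75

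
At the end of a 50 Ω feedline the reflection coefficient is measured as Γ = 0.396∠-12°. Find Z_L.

Z_L = Z_0·(1 + Γ)/(1 − Γ) = 50·(1.39 − j0.0823)/(0.613 + j0.0823)

Z_L ≈ 110 − j21.5 Ω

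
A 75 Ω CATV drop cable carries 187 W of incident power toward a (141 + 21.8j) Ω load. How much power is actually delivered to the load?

P_delivered ≈ 168 W

|Γ| = |(66 + j21.8)/(216 + j21.8)| = 0.32
|Γ|² = 0.103
P_refl = |Γ|²·P_inc = 19.2 W, P_del = (1 − |Γ|²)·P_inc = 168 W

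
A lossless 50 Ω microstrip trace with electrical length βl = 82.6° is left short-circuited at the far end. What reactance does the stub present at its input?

X_in ≈ 385 Ω (inductive)

tan(βl) = 7.7
For a short-circuited stub, Z_in = jZ_0·tan(βl)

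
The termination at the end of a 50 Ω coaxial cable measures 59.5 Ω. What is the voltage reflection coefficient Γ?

Γ = (Z_L − Z_0)/(Z_L + Z_0) = (59.5 − 50)/(59.5 + 50) = 9.5/109.5

Γ = 0.0868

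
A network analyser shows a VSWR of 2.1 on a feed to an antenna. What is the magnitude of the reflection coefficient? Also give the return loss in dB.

|Γ| = (S − 1)/(S + 1) = (2.1 − 1)/(2.1 + 1) = 1.1/3.1
RL = −20·log₁₀|Γ| = −20·log₁₀(0.355)

|Γ| ≈ 0.355; return loss ≈ 9 dB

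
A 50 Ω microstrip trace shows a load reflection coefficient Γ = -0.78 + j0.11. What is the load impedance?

Z_L = Z_0·(1 + Γ)/(1 − Γ) = 50·(0.22 + j0.11)/(1.78 − j0.11)

Z_L ≈ 5.97 + j3.46 Ω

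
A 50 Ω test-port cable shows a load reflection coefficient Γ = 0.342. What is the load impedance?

Z_L ≈ 102 Ω

Z_L = Z_0·(1 + Γ)/(1 − Γ) = 50·(1.34)/(0.658)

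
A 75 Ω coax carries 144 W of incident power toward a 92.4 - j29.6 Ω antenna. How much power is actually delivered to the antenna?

|Γ| = |(17.4 − j29.6)/(167.4 − j29.6)| = 0.202
|Γ|² = 0.0408
P_refl = |Γ|²·P_inc = 5.87 W, P_del = (1 − |Γ|²)·P_inc = 138 W

P_delivered ≈ 138 W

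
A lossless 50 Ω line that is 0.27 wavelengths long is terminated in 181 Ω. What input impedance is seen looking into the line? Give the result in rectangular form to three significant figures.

βl = 2π × 0.27 = 97.2°
tan(βl) = tan(97.2°) = -7.92
Z_in = Z_0·(Z_L + jZ_0·tanβl)/(Z_0 + jZ_L·tanβl)
     = 50·(181 − j396)/(50 − j1430)

Z_in ≈ 14 + j5.83 Ω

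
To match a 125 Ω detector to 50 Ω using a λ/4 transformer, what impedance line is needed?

Z_qwt ≈ 79.1 Ω

Z_qwt = √(Z_0·R_L) = √(50 × 125) = √6250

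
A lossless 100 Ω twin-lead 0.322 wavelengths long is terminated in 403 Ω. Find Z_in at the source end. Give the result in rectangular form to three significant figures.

βl = 2π × 0.322 = 116°
tan(βl) = tan(116°) = -2.06
Z_in = Z_0·(Z_L + jZ_0·tanβl)/(Z_0 + jZ_L·tanβl)
     = 100·(403 − j206)/(100 − j829)

Z_in ≈ 30.2 + j45 Ω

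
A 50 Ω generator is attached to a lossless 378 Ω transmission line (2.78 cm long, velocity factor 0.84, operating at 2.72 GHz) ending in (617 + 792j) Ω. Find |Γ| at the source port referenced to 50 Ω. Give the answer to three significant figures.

λ = v/f = 0.84·c / 2.72 GHz = 0.0926 m
βl = 2π·l/λ = 2π × 0.3 = 108°
tan(βl) = -3.07
Z_in = Z_0·(Z_L + jZ_0·tanβl)/(Z_0 + jZ_L·tanβl) = 80 + j4.28 Ω
Γ_s = (Z_in − Z_s)/(Z_in + Z_s) = (30 + j4.28)/(130 + j4.28), |Γ_s| = 0.233

|Γ| ≈ 0.233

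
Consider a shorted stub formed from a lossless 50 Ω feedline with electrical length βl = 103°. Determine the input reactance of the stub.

tan(βl) = -4.33
For a shorted stub, Z_in = jZ_0·tan(βl)

X_in ≈ -217 Ω (capacitive)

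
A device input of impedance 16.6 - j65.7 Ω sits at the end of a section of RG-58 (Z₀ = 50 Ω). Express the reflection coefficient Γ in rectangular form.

Γ = (Z_L − Z_0)/(Z_L + Z_0) = (-33.4 − j65.7)/(66.6 − j65.7)

Γ ≈ 0.239 − j0.751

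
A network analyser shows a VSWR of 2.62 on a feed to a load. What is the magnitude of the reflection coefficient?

|Γ| ≈ 0.448

|Γ| = (S − 1)/(S + 1) = (2.62 − 1)/(2.62 + 1) = 1.62/3.62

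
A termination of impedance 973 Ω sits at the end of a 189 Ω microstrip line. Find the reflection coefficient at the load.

Γ = 0.675

Γ = (Z_L − Z_0)/(Z_L + Z_0) = (973 − 189)/(973 + 189) = 784/1162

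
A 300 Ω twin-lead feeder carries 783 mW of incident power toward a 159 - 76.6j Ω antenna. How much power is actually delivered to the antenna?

P_delivered ≈ 690 mW

|Γ| = |(-141 − j76.6)/(459 − j76.6)| = 0.345
|Γ|² = 0.119
P_refl = |Γ|²·P_inc = 93.1 mW, P_del = (1 − |Γ|²)·P_inc = 690 mW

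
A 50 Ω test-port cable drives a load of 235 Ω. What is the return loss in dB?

Γ = (235 − 50)/(235 + 50) = 0.649
RL = −20·log₁₀|Γ| = −20·log₁₀(0.649)

RL ≈ 3.75 dB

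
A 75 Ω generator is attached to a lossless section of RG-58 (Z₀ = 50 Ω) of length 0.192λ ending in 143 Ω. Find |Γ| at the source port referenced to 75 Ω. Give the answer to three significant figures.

βl = 2π × 0.192 = 69.1°
tan(βl) = 2.62
Z_in = Z_0·(Z_L + jZ_0·tanβl)/(Z_0 + jZ_L·tanβl) = 19.7 − j16.4 Ω
Γ_s = (Z_in − Z_s)/(Z_in + Z_s) = (-55.3 − j16.4)/(94.7 − j16.4), |Γ_s| = 0.601

|Γ| ≈ 0.601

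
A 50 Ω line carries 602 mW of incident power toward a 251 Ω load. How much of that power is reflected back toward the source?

P_reflected ≈ 268 mW

Γ = (251 − 50)/(251 + 50) = 0.668
|Γ|² = 0.446
P_refl = |Γ|²·P_inc = 268 mW, P_del = (1 − |Γ|²)·P_inc = 334 mW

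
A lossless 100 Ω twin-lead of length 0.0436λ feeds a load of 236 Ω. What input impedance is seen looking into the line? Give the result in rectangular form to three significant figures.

Z_in ≈ 177 − j89.2 Ω

βl = 2π × 0.0436 = 15.7°
tan(βl) = tan(15.7°) = 0.281
Z_in = Z_0·(Z_L + jZ_0·tanβl)/(Z_0 + jZ_L·tanβl)
     = 100·(236 + j28.1)/(100 + j66.3)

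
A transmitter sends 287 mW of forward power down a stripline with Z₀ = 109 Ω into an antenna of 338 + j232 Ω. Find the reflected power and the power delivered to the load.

|Γ| = |(229 + j232)/(447 + j232)| = 0.647
|Γ|² = 0.419
P_refl = |Γ|²·P_inc = 120 mW, P_del = (1 − |Γ|²)·P_inc = 167 mW

P_reflected ≈ 120 mW; P_delivered ≈ 167 mW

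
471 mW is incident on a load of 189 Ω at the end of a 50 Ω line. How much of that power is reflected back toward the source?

Γ = (189 − 50)/(189 + 50) = 0.582
|Γ|² = 0.338
P_refl = |Γ|²·P_inc = 159 mW, P_del = (1 − |Γ|²)·P_inc = 312 mW

P_reflected ≈ 159 mW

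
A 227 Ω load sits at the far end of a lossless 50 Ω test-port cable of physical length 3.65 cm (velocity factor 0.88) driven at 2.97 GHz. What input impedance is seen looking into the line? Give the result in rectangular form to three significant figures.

Z_in ≈ 34.6 + j67.4 Ω

λ = v/f = 0.88·c / 2.97 GHz = 0.0889 m
βl = 2π·l/λ = 2π × 0.411 = 148°
tan(βl) = tan(148°) = -0.629
Z_in = Z_0·(Z_L + jZ_0·tanβl)/(Z_0 + jZ_L·tanβl)
     = 50·(227 − j31.5)/(50 − j143)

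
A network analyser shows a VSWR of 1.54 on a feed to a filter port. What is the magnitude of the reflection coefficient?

|Γ| = (S − 1)/(S + 1) = (1.54 − 1)/(1.54 + 1) = 0.54/2.54

|Γ| ≈ 0.213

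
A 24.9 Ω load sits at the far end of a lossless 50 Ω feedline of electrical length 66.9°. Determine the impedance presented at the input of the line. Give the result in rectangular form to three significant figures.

Z_in ≈ 68.5 + j37.3 Ω

tan(βl) = tan(66.9°) = 2.34
Z_in = Z_0·(Z_L + jZ_0·tanβl)/(Z_0 + jZ_L·tanβl)
     = 50·(24.9 + j117)/(50 + j58.4)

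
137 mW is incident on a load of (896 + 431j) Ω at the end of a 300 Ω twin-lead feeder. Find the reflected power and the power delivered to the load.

P_reflected ≈ 45.9 mW; P_delivered ≈ 91.1 mW

|Γ| = |(596 + j431)/(1196 + j431)| = 0.579
|Γ|² = 0.335
P_refl = |Γ|²·P_inc = 45.9 mW, P_del = (1 − |Γ|²)·P_inc = 91.1 mW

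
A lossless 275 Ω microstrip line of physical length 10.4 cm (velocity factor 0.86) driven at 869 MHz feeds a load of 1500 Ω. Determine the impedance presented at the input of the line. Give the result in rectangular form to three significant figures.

λ = v/f = 0.86·c / 869 MHz = 0.297 m
βl = 2π·l/λ = 2π × 0.35 = 126°
tan(βl) = tan(126°) = -1.37
Z_in = Z_0·(Z_L + jZ_0·tanβl)/(Z_0 + jZ_L·tanβl)
     = 275·(1500 − j377)/(275 − j2060)

Z_in ≈ 75.9 + j190 Ω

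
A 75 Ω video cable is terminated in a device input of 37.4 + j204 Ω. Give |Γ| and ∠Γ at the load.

Γ = (Z_L − Z_0)/(Z_L + Z_0) = (-37.6 + j204)/(112.4 + j204)
|Γ| = 207/233 = 0.891

Γ ≈ 0.891 ∠ 39.3°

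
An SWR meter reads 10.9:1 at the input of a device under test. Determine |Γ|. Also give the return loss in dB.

|Γ| ≈ 0.832; return loss ≈ 1.6 dB

|Γ| = (S − 1)/(S + 1) = (10.9 − 1)/(10.9 + 1) = 9.9/11.9
RL = −20·log₁₀|Γ| = −20·log₁₀(0.832)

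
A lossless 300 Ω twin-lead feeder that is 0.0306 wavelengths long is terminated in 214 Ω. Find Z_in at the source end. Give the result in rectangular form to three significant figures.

βl = 2π × 0.0306 = 11°
tan(βl) = tan(11°) = 0.195
Z_in = Z_0·(Z_L + jZ_0·tanβl)/(Z_0 + jZ_L·tanβl)
     = 300·(214 + j58.4)/(300 + j41.7)

Z_in ≈ 218 + j28.1 Ω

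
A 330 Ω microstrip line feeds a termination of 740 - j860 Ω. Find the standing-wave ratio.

Γ = (Z_L − Z_0)/(Z_L + Z_0) = (410 − j860)/(1070 − j860)
|Γ| = 953/1370 = 0.694
VSWR = (1 + |Γ|)/(1 − |Γ|) = 1.69/0.306

VSWR ≈ 5.54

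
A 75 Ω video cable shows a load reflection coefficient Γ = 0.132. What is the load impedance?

Z_L ≈ 97.8 Ω

Z_L = Z_0·(1 + Γ)/(1 − Γ) = 75·(1.13)/(0.868)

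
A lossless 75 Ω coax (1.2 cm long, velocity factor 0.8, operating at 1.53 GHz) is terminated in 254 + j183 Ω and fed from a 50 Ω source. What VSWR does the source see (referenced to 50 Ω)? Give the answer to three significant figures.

VSWR ≈ 7.41

λ = v/f = 0.8·c / 1.53 GHz = 0.157 m
βl = 2π·l/λ = 2π × 0.0765 = 27.5°
tan(βl) = 0.521
Z_in = Z_0·(Z_L + jZ_0·tanβl)/(Z_0 + jZ_L·tanβl) = 101 − j159 Ω
Γ_s = (Z_in − Z_s)/(Z_in + Z_s) = (51.2 − j159)/(151 − j159), |Γ_s| = 0.762
VSWR = (1 + |Γ_s|)/(1 − |Γ_s|)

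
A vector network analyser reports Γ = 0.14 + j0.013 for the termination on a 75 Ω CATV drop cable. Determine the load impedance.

Z_L ≈ 99.4 + j2.64 Ω

Z_L = Z_0·(1 + Γ)/(1 − Γ) = 75·(1.14 + j0.013)/(0.86 − j0.013)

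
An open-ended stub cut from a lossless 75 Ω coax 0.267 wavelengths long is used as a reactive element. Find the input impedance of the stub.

Z_in ≈ +j8.04 Ω

βl = 2π × 0.267 = 96.1°
tan(βl) = -9.33
For an open-ended stub, Z_in = −jZ_0·cot(βl) = −jZ_0/tan(βl)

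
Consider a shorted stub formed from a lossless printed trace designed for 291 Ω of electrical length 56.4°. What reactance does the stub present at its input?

X_in ≈ 438 Ω (inductive)

tan(βl) = 1.51
For a shorted stub, Z_in = jZ_0·tan(βl)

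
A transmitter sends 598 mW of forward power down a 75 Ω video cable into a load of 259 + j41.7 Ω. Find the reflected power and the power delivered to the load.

|Γ| = |(184 + j41.7)/(334 + j41.7)| = 0.561
|Γ|² = 0.314
P_refl = |Γ|²·P_inc = 188 mW, P_del = (1 − |Γ|²)·P_inc = 410 mW

P_reflected ≈ 188 mW; P_delivered ≈ 410 mW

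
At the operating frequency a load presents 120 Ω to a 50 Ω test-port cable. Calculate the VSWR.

VSWR ≈ 2.4

Γ = (120 − 50)/(120 + 50) = 0.412
VSWR = (1 + 0.412)/(1 − 0.412)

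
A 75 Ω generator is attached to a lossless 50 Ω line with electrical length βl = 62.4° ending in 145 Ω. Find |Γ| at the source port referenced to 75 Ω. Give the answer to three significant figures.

tan(βl) = 1.91
Z_in = Z_0·(Z_L + jZ_0·tanβl)/(Z_0 + jZ_L·tanβl) = 21.3 − j22.3 Ω
Γ_s = (Z_in − Z_s)/(Z_in + Z_s) = (-53.7 − j22.3)/(96.3 − j22.3), |Γ_s| = 0.589

|Γ| ≈ 0.589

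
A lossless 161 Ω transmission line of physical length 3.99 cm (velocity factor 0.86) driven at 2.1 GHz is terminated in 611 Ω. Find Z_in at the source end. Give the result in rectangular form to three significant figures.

Z_in ≈ 52.4 + j74.7 Ω

λ = v/f = 0.86·c / 2.1 GHz = 0.123 m
βl = 2π·l/λ = 2π × 0.325 = 117°
tan(βl) = tan(117°) = -1.97
Z_in = Z_0·(Z_L + jZ_0·tanβl)/(Z_0 + jZ_L·tanβl)
     = 161·(611 − j317)/(161 − j1200)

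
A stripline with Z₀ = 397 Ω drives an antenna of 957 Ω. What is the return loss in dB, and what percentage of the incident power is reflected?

RL ≈ 7.67 dB; 17.1% of incident power reflected

Γ = (957 − 397)/(957 + 397) = 0.414
RL = −20·log₁₀(0.414) = 7.67 dB
P_refl/P_inc = |Γ|² = 0.171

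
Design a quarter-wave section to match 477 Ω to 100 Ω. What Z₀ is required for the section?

Z_qwt = √(Z_0·R_L) = √(100 × 477) = √47700

Z_qwt ≈ 218 Ω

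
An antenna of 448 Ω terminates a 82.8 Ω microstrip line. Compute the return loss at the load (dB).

RL ≈ 3.25 dB

Γ = (448 − 82.8)/(448 + 82.8) = 0.688
RL = −20·log₁₀|Γ| = −20·log₁₀(0.688)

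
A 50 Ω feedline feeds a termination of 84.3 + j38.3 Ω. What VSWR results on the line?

Γ = (Z_L − Z_0)/(Z_L + Z_0) = (34.3 + j38.3)/(134.3 + j38.3)
|Γ| = 51.4/140 = 0.368
VSWR = (1 + |Γ|)/(1 − |Γ|) = 1.37/0.632

VSWR ≈ 2.17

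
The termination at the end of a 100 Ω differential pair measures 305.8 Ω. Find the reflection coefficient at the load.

Γ = 0.507

Γ = (Z_L − Z_0)/(Z_L + Z_0) = (305.8 − 100)/(305.8 + 100) = 205.8/405.8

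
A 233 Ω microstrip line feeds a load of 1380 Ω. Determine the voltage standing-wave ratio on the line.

VSWR ≈ 5.92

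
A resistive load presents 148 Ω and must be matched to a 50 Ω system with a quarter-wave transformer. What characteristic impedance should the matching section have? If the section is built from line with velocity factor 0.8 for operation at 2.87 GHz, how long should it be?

Z_qwt = √(Z_0·R_L) = √(50 × 148) = √7400
λ = 0.8·c/f = 0.0836 m, so l = λ/4 = 0.0209 m

Z_qwt ≈ 86 Ω; length ≈ 2.09 cm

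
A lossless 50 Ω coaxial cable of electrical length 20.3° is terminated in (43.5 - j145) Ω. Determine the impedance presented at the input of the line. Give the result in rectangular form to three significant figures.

Z_in ≈ 11.2 − j62.8 Ω

tan(βl) = tan(20.3°) = 0.37
Z_in = Z_0·(Z_L + jZ_0·tanβl)/(Z_0 + jZ_L·tanβl)
     = 50·(43.5 − j127)/(104 + j16.1)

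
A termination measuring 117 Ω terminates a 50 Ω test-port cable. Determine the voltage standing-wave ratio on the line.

VSWR ≈ 2.34

Γ = (117 − 50)/(117 + 50) = 0.401
VSWR = (1 + 0.401)/(1 − 0.401)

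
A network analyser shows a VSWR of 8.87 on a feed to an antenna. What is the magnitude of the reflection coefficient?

|Γ| = (S − 1)/(S + 1) = (8.87 − 1)/(8.87 + 1) = 7.87/9.87

|Γ| ≈ 0.797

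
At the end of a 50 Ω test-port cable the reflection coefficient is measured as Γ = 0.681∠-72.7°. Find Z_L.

Z_L = Z_0·(1 + Γ)/(1 − Γ) = 50·(1.2 − j0.65)/(0.797 + j0.65)

Z_L ≈ 25.3 − j61.4 Ω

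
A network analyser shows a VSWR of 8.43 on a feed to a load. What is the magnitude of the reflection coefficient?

|Γ| = (S − 1)/(S + 1) = (8.43 − 1)/(8.43 + 1) = 7.43/9.43

|Γ| ≈ 0.788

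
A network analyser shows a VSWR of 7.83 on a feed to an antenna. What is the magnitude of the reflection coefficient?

|Γ| ≈ 0.773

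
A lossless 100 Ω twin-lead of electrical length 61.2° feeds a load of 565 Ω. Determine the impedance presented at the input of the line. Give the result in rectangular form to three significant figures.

Z_in ≈ 22.8 − j52.8 Ω

tan(βl) = tan(61.2°) = 1.82
Z_in = Z_0·(Z_L + jZ_0·tanβl)/(Z_0 + jZ_L·tanβl)
     = 100·(565 + j182)/(100 + j1030)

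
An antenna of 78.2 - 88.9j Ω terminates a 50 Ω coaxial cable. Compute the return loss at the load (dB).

RL ≈ 4.47 dB

Γ = (28.2 − j88.9)/(128.2 − j88.9), |Γ| = 0.598
RL = −20·log₁₀|Γ| = −20·log₁₀(0.598)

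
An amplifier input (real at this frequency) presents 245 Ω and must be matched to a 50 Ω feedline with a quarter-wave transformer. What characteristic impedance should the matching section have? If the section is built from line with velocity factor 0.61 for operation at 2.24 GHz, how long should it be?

Z_qwt ≈ 111 Ω; length ≈ 2.04 cm

Z_qwt = √(Z_0·R_L) = √(50 × 245) = √12250
λ = 0.61·c/f = 0.0817 m, so l = λ/4 = 0.0204 m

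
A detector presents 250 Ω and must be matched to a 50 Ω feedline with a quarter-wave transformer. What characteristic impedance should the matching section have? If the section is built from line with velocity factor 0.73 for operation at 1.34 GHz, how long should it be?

Z_qwt = √(Z_0·R_L) = √(50 × 250) = √12500
λ = 0.73·c/f = 0.163 m, so l = λ/4 = 0.0409 m

Z_qwt ≈ 112 Ω; length ≈ 4.09 cm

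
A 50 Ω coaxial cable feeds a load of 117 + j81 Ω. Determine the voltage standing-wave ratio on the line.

Γ = (Z_L − Z_0)/(Z_L + Z_0) = (67 + j81)/(167 + j81)
|Γ| = 105/186 = 0.566
VSWR = (1 + |Γ|)/(1 − |Γ|) = 1.57/0.434

VSWR ≈ 3.61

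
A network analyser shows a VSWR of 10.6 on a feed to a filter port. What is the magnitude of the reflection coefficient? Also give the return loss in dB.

|Γ| ≈ 0.828; return loss ≈ 1.64 dB

|Γ| = (S − 1)/(S + 1) = (10.6 − 1)/(10.6 + 1) = 9.6/11.6
RL = −20·log₁₀|Γ| = −20·log₁₀(0.828)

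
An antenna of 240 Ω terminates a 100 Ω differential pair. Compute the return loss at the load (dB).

Γ = (240 − 100)/(240 + 100) = 0.412
RL = −20·log₁₀|Γ| = −20·log₁₀(0.412)

RL ≈ 7.71 dB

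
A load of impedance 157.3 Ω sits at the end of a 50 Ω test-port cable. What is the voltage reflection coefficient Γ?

Γ = (Z_L − Z_0)/(Z_L + Z_0) = (157.3 − 50)/(157.3 + 50) = 107.3/207.3

Γ = 0.518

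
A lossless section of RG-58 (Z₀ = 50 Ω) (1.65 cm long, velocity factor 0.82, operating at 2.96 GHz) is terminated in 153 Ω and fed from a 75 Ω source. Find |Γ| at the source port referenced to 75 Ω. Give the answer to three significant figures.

λ = v/f = 0.82·c / 2.96 GHz = 0.0831 m
βl = 2π·l/λ = 2π × 0.199 = 71.5°
tan(βl) = 2.98
Z_in = Z_0·(Z_L + jZ_0·tanβl)/(Z_0 + jZ_L·tanβl) = 18 − j14.8 Ω
Γ_s = (Z_in − Z_s)/(Z_in + Z_s) = (-57 − j14.8)/(93 − j14.8), |Γ_s| = 0.626

|Γ| ≈ 0.626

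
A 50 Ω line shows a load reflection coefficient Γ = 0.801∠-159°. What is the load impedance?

Z_L ≈ 5.71 − j9.15 Ω

Z_L = Z_0·(1 + Γ)/(1 − Γ) = 50·(0.252 − j0.287)/(1.75 + j0.287)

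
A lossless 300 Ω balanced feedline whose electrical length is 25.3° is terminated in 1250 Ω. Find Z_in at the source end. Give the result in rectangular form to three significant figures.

tan(βl) = tan(25.3°) = 0.473
Z_in = Z_0·(Z_L + jZ_0·tanβl)/(Z_0 + jZ_L·tanβl)
     = 300·(1250 + j142)/(300 + j591)

Z_in ≈ 313 − j476 Ω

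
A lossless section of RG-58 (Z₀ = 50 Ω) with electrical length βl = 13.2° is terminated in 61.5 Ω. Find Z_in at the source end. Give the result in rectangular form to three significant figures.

Z_in ≈ 59.9 − j5.55 Ω

tan(βl) = tan(13.2°) = 0.235
Z_in = Z_0·(Z_L + jZ_0·tanβl)/(Z_0 + jZ_L·tanβl)
     = 50·(61.5 + j11.7)/(50 + j14.4)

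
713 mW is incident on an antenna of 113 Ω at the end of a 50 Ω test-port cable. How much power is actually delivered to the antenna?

Γ = (113 − 50)/(113 + 50) = 0.387
|Γ|² = 0.149
P_refl = |Γ|²·P_inc = 107 mW, P_del = (1 − |Γ|²)·P_inc = 606 mW

P_delivered ≈ 606 mW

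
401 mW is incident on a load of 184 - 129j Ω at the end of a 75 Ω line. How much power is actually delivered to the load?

P_delivered ≈ 264 mW

|Γ| = |(109 − j129)/(259 − j129)| = 0.584
|Γ|² = 0.341
P_refl = |Γ|²·P_inc = 137 mW, P_del = (1 − |Γ|²)·P_inc = 264 mW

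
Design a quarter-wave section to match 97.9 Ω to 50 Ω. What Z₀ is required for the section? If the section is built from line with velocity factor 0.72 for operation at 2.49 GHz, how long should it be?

Z_qwt ≈ 70 Ω; length ≈ 2.17 cm

Z_qwt = √(Z_0·R_L) = √(50 × 97.9) = √4895
λ = 0.72·c/f = 0.0867 m, so l = λ/4 = 0.0217 m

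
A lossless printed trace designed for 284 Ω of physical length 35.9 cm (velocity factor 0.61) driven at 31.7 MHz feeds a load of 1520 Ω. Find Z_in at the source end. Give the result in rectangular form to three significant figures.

Z_in ≈ 303 − j552 Ω

λ = v/f = 0.61·c / 31.7 MHz = 5.77 m
βl = 2π·l/λ = 2π × 0.0622 = 22.4°
tan(βl) = tan(22.4°) = 0.412
Z_in = Z_0·(Z_L + jZ_0·tanβl)/(Z_0 + jZ_L·tanβl)
     = 284·(1520 + j117)/(284 + j626)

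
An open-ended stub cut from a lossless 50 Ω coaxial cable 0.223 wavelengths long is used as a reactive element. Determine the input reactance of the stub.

βl = 2π × 0.223 = 80.3°
tan(βl) = 5.84
For an open-ended stub, Z_in = −jZ_0·cot(βl) = −jZ_0/tan(βl)

X_in ≈ -8.56 Ω (capacitive)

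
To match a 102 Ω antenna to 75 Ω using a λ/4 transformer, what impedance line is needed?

Z_qwt = √(Z_0·R_L) = √(75 × 102) = √7650

Z_qwt ≈ 87.5 Ω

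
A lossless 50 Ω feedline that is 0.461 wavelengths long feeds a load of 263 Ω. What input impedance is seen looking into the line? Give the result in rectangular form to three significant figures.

βl = 2π × 0.461 = 166°
tan(βl) = tan(166°) = -0.25
Z_in = Z_0·(Z_L + jZ_0·tanβl)/(Z_0 + jZ_L·tanβl)
     = 50·(263 − j12.5)/(50 − j65.8)

Z_in ≈ 102 + j122 Ω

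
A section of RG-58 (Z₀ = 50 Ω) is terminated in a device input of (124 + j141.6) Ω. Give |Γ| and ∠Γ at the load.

Γ = (Z_L − Z_0)/(Z_L + Z_0) = (74 + j141.6)/(174 + j141.6)
|Γ| = 160/224 = 0.712

Γ ≈ 0.712 ∠ 23.3°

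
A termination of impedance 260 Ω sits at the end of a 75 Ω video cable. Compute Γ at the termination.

Γ = 0.552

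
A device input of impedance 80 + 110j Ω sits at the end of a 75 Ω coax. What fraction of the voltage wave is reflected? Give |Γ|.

|Γ| ≈ 0.579

Γ = (Z_L − Z_0)/(Z_L + Z_0) = (5 + j110)/(155 + j110)
|Γ| = 110/190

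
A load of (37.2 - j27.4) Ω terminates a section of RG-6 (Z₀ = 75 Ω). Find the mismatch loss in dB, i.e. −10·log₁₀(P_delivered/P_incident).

mismatch loss ≈ 0.775 dB

Γ = (-37.8 − j27.4)/(112.2 − j27.4), |Γ| = 0.404
|Γ|² = 0.163, so P_del/P_inc = 1 − |Γ|² = 0.837
ML = −10·log₁₀(1 − |Γ|²)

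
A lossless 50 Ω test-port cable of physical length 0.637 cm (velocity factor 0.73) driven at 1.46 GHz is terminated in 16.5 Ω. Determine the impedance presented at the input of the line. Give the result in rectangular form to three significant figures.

Z_in ≈ 17.6 + j12.1 Ω

λ = v/f = 0.73·c / 1.46 GHz = 0.15 m
βl = 2π·l/λ = 2π × 0.0425 = 15.3°
tan(βl) = tan(15.3°) = 0.273
Z_in = Z_0·(Z_L + jZ_0·tanβl)/(Z_0 + jZ_L·tanβl)
     = 50·(16.5 + j13.7)/(50 + j4.51)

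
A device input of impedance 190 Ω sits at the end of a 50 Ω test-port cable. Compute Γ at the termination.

Γ = (Z_L − Z_0)/(Z_L + Z_0) = (190 − 50)/(190 + 50) = 140/240

Γ = 0.583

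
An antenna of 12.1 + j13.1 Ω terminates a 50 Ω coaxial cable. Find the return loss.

Γ = (-37.9 + j13.1)/(62.1 + j13.1), |Γ| = 0.632
RL = −20·log₁₀|Γ| = −20·log₁₀(0.632)

RL ≈ 3.99 dB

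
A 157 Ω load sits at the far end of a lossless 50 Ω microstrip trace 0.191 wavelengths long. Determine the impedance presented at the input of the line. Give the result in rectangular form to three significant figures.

βl = 2π × 0.191 = 68.8°
tan(βl) = tan(68.8°) = 2.57
Z_in = Z_0·(Z_L + jZ_0·tanβl)/(Z_0 + jZ_L·tanβl)
     = 50·(157 + j129)/(50 + j404)

Z_in ≈ 18.1 − j17.2 Ω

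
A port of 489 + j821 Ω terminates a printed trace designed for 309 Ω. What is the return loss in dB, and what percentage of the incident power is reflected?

Γ = (180 + j821)/(798 + j821), |Γ| = 0.734
RL = −20·log₁₀(0.734) = 2.68 dB
P_refl/P_inc = |Γ|² = 0.539

RL ≈ 2.68 dB; 53.9% of incident power reflected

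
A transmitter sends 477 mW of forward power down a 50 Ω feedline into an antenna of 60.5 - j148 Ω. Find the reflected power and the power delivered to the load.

P_reflected ≈ 308 mW; P_delivered ≈ 169 mW

|Γ| = |(10.5 − j148)/(110.5 − j148)| = 0.803
|Γ|² = 0.645
P_refl = |Γ|²·P_inc = 308 mW, P_del = (1 − |Γ|²)·P_inc = 169 mW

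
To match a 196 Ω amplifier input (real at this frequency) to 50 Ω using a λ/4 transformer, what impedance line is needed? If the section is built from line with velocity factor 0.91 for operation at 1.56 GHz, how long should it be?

Z_qwt ≈ 99 Ω; length ≈ 4.38 cm

Z_qwt = √(Z_0·R_L) = √(50 × 196) = √9800
λ = 0.91·c/f = 0.175 m, so l = λ/4 = 0.0437 m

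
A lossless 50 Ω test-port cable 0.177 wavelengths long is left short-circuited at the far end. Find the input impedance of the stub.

βl = 2π × 0.177 = 63.7°
tan(βl) = 2.03
For a short-circuited stub, Z_in = jZ_0·tan(βl)

Z_in ≈ +j101 Ω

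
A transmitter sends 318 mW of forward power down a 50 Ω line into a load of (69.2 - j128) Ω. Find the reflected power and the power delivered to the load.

P_reflected ≈ 174 mW; P_delivered ≈ 144 mW

|Γ| = |(19.2 − j128)/(119.2 − j128)| = 0.74
|Γ|² = 0.548
P_refl = |Γ|²·P_inc = 174 mW, P_del = (1 − |Γ|²)·P_inc = 144 mW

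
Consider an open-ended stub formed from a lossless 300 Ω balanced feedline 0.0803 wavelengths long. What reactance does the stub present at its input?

X_in ≈ -543 Ω (capacitive)

βl = 2π × 0.0803 = 28.9°
tan(βl) = 0.552
For an open-ended stub, Z_in = −jZ_0·cot(βl) = −jZ_0/tan(βl)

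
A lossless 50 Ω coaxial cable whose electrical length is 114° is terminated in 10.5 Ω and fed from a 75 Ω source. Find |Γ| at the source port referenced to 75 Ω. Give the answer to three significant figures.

tan(βl) = -2.25
Z_in = Z_0·(Z_L + jZ_0·tanβl)/(Z_0 + jZ_L·tanβl) = 51.9 − j87.8 Ω
Γ_s = (Z_in − Z_s)/(Z_in + Z_s) = (-23.1 − j87.8)/(127 − j87.8), |Γ_s| = 0.588

|Γ| ≈ 0.588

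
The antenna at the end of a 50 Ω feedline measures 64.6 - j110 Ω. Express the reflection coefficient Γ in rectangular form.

Γ ≈ 0.546 − j0.436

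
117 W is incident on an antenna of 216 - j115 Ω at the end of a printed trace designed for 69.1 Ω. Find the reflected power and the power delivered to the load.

|Γ| = |(146.9 − j115)/(285.1 − j115)| = 0.607
|Γ|² = 0.368
P_refl = |Γ|²·P_inc = 43.1 W, P_del = (1 − |Γ|²)·P_inc = 73.9 W

P_reflected ≈ 43.1 W; P_delivered ≈ 73.9 W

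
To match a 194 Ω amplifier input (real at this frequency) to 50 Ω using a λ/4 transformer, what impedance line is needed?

Z_qwt = √(Z_0·R_L) = √(50 × 194) = √9700

Z_qwt ≈ 98.5 Ω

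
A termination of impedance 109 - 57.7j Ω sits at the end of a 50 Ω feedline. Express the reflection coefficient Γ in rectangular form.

Γ ≈ 0.444 − j0.202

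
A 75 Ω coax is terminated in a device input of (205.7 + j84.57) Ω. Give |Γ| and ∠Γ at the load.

Γ = (Z_L − Z_0)/(Z_L + Z_0) = (130.7 + j84.57)/(280.7 + j84.57)
|Γ| = 156/293 = 0.531

Γ ≈ 0.531 ∠ 16.1°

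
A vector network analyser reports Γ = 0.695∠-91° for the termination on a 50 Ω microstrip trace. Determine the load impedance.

Z_L = Z_0·(1 + Γ)/(1 − Γ) = 50·(0.988 − j0.695)/(1.01 + j0.695)

Z_L ≈ 17.1 − j46.1 Ω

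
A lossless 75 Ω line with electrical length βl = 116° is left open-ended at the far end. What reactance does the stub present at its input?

X_in ≈ 36.6 Ω (inductive)

tan(βl) = -2.05
For an open-ended stub, Z_in = −jZ_0·cot(βl) = −jZ_0/tan(βl)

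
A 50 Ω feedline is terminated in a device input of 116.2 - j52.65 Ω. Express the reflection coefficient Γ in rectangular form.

Γ ≈ 0.453 − j0.173

Γ = (Z_L − Z_0)/(Z_L + Z_0) = (66.2 − j52.65)/(166.2 − j52.65)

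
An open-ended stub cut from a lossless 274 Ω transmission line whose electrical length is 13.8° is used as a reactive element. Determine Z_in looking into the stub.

tan(βl) = 0.246
For an open-ended stub, Z_in = −jZ_0·cot(βl) = −jZ_0/tan(βl)

Z_in ≈ −j1120 Ω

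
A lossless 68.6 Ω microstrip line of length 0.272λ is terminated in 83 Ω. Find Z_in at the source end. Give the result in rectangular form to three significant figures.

Z_in ≈ 57 + j2.98 Ω

βl = 2π × 0.272 = 97.9°
tan(βl) = tan(97.9°) = -7.19
Z_in = Z_0·(Z_L + jZ_0·tanβl)/(Z_0 + jZ_L·tanβl)
     = 68.6·(83 − j493)/(68.6 − j597)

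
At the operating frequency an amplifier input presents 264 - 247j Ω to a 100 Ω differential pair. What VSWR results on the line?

Γ = (Z_L − Z_0)/(Z_L + Z_0) = (164 − j247)/(364 − j247)
|Γ| = 296/440 = 0.674
VSWR = (1 + |Γ|)/(1 − |Γ|) = 1.67/0.326

VSWR ≈ 5.13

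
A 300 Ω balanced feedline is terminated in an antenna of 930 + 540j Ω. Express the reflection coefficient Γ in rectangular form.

Γ ≈ 0.591 + j0.18

Γ = (Z_L − Z_0)/(Z_L + Z_0) = (630 + j540)/(1230 + j540)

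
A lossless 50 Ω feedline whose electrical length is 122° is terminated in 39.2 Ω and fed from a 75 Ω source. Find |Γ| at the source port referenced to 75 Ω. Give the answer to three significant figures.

tan(βl) = -1.6
Z_in = Z_0·(Z_L + jZ_0·tanβl)/(Z_0 + jZ_L·tanβl) = 54.2 − j12 Ω
Γ_s = (Z_in − Z_s)/(Z_in + Z_s) = (-20.8 − j12)/(129 − j12), |Γ_s| = 0.185

|Γ| ≈ 0.185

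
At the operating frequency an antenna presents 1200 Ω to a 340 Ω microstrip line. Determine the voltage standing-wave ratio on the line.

Γ = (1200 − 340)/(1200 + 340) = 0.558
VSWR = (1 + 0.558)/(1 − 0.558)

VSWR ≈ 3.53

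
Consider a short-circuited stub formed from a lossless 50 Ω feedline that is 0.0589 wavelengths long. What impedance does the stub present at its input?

βl = 2π × 0.0589 = 21.2°
tan(βl) = 0.388
For a short-circuited stub, Z_in = jZ_0·tan(βl)

Z_in ≈ +j19.4 Ω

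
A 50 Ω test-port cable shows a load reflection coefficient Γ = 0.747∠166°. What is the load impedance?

Z_L = Z_0·(1 + Γ)/(1 − Γ) = 50·(0.275 + j0.181)/(1.72 − j0.181)

Z_L ≈ 7.35 + j6.01 Ω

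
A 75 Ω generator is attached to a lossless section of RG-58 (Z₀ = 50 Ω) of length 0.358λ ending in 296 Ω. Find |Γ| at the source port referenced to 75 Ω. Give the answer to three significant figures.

|Γ| ≈ 0.749

βl = 2π × 0.358 = 129°
tan(βl) = -1.24
Z_in = Z_0·(Z_L + jZ_0·tanβl)/(Z_0 + jZ_L·tanβl) = 13.7 + j38.5 Ω
Γ_s = (Z_in − Z_s)/(Z_in + Z_s) = (-61.3 + j38.5)/(88.7 + j38.5), |Γ_s| = 0.749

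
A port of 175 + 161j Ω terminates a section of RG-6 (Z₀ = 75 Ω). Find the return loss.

Γ = (100 + j161)/(250 + j161), |Γ| = 0.637
RL = −20·log₁₀|Γ| = −20·log₁₀(0.637)

RL ≈ 3.91 dB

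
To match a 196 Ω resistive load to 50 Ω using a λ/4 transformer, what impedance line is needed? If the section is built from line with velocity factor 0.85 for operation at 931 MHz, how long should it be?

Z_qwt = √(Z_0·R_L) = √(50 × 196) = √9800
λ = 0.85·c/f = 0.274 m, so l = λ/4 = 0.0685 m

Z_qwt ≈ 99 Ω; length ≈ 6.85 cm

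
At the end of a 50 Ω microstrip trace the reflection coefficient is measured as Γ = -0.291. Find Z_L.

Z_L ≈ 27.5 Ω

Z_L = Z_0·(1 + Γ)/(1 − Γ) = 50·(0.709)/(1.29)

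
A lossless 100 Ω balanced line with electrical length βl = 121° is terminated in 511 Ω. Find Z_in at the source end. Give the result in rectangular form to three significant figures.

tan(βl) = tan(121°) = -1.66
Z_in = Z_0·(Z_L + jZ_0·tanβl)/(Z_0 + jZ_L·tanβl)
     = 100·(511 − j166)/(100 − j850)

Z_in ≈ 26.3 + j57 Ω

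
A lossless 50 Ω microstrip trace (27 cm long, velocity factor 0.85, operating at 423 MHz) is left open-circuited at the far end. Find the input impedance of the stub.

λ = v/f = 0.85·c / 423 MHz = 0.603 m
βl = 2π·l/λ = 2π × 0.448 = 161°
tan(βl) = -0.34
For an open-circuited stub, Z_in = −jZ_0·cot(βl) = −jZ_0/tan(βl)

Z_in ≈ +j147 Ω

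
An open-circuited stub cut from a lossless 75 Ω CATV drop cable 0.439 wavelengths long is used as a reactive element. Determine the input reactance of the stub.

X_in ≈ 186 Ω (inductive)

βl = 2π × 0.439 = 158°
tan(βl) = -0.403
For an open-circuited stub, Z_in = −jZ_0·cot(βl) = −jZ_0/tan(βl)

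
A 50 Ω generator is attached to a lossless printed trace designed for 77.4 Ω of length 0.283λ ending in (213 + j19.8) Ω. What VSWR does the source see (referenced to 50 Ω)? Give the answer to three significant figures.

βl = 2π × 0.283 = 102°
tan(βl) = -4.75
Z_in = Z_0·(Z_L + jZ_0·tanβl)/(Z_0 + jZ_L·tanβl) = 28.6 + j11.4 Ω
Γ_s = (Z_in − Z_s)/(Z_in + Z_s) = (-21.4 + j11.4)/(78.6 + j11.4), |Γ_s| = 0.306
VSWR = (1 + |Γ_s|)/(1 − |Γ_s|)

VSWR ≈ 1.88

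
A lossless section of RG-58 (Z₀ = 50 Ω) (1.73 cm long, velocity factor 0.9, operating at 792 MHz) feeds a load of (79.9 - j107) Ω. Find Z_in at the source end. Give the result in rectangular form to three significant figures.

λ = v/f = 0.9·c / 792 MHz = 0.341 m
βl = 2π·l/λ = 2π × 0.0507 = 18.3°
tan(βl) = tan(18.3°) = 0.33
Z_in = Z_0·(Z_L + jZ_0·tanβl)/(Z_0 + jZ_L·tanβl)
     = 50·(79.9 − j90.5)/(85.3 + j26.4)

Z_in ≈ 27.8 − j61.6 Ω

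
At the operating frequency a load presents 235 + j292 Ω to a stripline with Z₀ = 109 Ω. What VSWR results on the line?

Γ = (Z_L − Z_0)/(Z_L + Z_0) = (126 + j292)/(344 + j292)
|Γ| = 318/451 = 0.705
VSWR = (1 + |Γ|)/(1 − |Γ|) = 1.7/0.295

VSWR ≈ 5.78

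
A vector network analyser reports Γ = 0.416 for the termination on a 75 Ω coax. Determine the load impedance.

Z_L ≈ 182 Ω

Z_L = Z_0·(1 + Γ)/(1 − Γ) = 75·(1.42)/(0.584)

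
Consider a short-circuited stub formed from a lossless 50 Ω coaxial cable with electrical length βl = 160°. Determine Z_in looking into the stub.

Z_in ≈ −j18.2 Ω

tan(βl) = -0.364
For a short-circuited stub, Z_in = jZ_0·tan(βl)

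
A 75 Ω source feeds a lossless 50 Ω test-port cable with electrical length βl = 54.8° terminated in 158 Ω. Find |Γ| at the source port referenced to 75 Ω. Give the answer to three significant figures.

|Γ| ≈ 0.592

tan(βl) = 1.42
Z_in = Z_0·(Z_L + jZ_0·tanβl)/(Z_0 + jZ_L·tanβl) = 22.6 − j30.2 Ω
Γ_s = (Z_in − Z_s)/(Z_in + Z_s) = (-52.4 − j30.2)/(97.6 − j30.2), |Γ_s| = 0.592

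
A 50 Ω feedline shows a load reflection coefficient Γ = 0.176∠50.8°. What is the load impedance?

Z_L = Z_0·(1 + Γ)/(1 − Γ) = 50·(1.11 + j0.136)/(0.889 − j0.136)

Z_L ≈ 59.9 + j16.9 Ω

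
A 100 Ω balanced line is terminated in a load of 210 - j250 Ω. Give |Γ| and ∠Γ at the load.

Γ = (Z_L − Z_0)/(Z_L + Z_0) = (110 − j250)/(310 − j250)
|Γ| = 273/398 = 0.686

Γ ≈ 0.686 ∠ -27.4°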